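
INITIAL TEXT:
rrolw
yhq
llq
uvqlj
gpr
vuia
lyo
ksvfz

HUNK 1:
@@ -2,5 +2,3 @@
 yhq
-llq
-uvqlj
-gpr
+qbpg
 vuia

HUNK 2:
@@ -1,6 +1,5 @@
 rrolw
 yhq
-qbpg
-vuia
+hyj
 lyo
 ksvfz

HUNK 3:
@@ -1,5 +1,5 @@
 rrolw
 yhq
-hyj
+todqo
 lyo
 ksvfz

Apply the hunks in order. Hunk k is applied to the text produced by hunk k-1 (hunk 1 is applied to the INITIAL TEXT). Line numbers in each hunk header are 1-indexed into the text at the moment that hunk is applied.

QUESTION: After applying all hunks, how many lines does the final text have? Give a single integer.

Hunk 1: at line 2 remove [llq,uvqlj,gpr] add [qbpg] -> 6 lines: rrolw yhq qbpg vuia lyo ksvfz
Hunk 2: at line 1 remove [qbpg,vuia] add [hyj] -> 5 lines: rrolw yhq hyj lyo ksvfz
Hunk 3: at line 1 remove [hyj] add [todqo] -> 5 lines: rrolw yhq todqo lyo ksvfz
Final line count: 5

Answer: 5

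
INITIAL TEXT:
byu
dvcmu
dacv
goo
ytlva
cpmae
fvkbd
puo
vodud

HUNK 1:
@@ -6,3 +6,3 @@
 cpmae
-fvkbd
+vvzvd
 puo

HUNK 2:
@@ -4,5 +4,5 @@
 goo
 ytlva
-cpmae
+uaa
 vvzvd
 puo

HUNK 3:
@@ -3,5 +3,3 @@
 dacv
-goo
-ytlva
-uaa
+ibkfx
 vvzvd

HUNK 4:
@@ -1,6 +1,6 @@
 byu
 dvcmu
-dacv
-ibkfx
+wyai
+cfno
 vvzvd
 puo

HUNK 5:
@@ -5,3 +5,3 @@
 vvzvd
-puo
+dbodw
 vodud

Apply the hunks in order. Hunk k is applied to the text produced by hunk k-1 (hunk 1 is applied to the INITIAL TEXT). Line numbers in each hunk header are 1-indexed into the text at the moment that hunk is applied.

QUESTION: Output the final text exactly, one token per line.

Hunk 1: at line 6 remove [fvkbd] add [vvzvd] -> 9 lines: byu dvcmu dacv goo ytlva cpmae vvzvd puo vodud
Hunk 2: at line 4 remove [cpmae] add [uaa] -> 9 lines: byu dvcmu dacv goo ytlva uaa vvzvd puo vodud
Hunk 3: at line 3 remove [goo,ytlva,uaa] add [ibkfx] -> 7 lines: byu dvcmu dacv ibkfx vvzvd puo vodud
Hunk 4: at line 1 remove [dacv,ibkfx] add [wyai,cfno] -> 7 lines: byu dvcmu wyai cfno vvzvd puo vodud
Hunk 5: at line 5 remove [puo] add [dbodw] -> 7 lines: byu dvcmu wyai cfno vvzvd dbodw vodud

Answer: byu
dvcmu
wyai
cfno
vvzvd
dbodw
vodud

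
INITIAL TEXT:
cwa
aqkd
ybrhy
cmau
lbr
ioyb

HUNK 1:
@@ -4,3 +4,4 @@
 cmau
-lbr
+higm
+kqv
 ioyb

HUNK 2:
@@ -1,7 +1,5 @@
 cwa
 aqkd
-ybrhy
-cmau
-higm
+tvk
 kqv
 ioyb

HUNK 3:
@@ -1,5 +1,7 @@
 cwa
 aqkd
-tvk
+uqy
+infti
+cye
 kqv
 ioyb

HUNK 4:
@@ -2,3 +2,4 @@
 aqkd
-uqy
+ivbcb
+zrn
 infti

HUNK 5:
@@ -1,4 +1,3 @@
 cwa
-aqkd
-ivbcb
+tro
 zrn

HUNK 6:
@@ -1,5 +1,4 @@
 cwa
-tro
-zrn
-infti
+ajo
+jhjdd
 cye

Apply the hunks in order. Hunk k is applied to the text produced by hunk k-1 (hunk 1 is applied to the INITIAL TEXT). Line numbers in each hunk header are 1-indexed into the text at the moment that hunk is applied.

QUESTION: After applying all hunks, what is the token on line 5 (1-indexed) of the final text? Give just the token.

Answer: kqv

Derivation:
Hunk 1: at line 4 remove [lbr] add [higm,kqv] -> 7 lines: cwa aqkd ybrhy cmau higm kqv ioyb
Hunk 2: at line 1 remove [ybrhy,cmau,higm] add [tvk] -> 5 lines: cwa aqkd tvk kqv ioyb
Hunk 3: at line 1 remove [tvk] add [uqy,infti,cye] -> 7 lines: cwa aqkd uqy infti cye kqv ioyb
Hunk 4: at line 2 remove [uqy] add [ivbcb,zrn] -> 8 lines: cwa aqkd ivbcb zrn infti cye kqv ioyb
Hunk 5: at line 1 remove [aqkd,ivbcb] add [tro] -> 7 lines: cwa tro zrn infti cye kqv ioyb
Hunk 6: at line 1 remove [tro,zrn,infti] add [ajo,jhjdd] -> 6 lines: cwa ajo jhjdd cye kqv ioyb
Final line 5: kqv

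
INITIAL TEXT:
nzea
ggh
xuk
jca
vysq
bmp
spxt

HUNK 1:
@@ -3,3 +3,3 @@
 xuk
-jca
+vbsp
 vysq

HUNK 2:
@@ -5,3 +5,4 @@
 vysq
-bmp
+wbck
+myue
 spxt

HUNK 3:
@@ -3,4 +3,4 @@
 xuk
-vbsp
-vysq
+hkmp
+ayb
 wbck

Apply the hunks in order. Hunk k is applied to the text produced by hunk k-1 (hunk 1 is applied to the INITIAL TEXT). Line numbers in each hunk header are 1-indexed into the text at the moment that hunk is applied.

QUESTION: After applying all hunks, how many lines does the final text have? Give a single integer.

Hunk 1: at line 3 remove [jca] add [vbsp] -> 7 lines: nzea ggh xuk vbsp vysq bmp spxt
Hunk 2: at line 5 remove [bmp] add [wbck,myue] -> 8 lines: nzea ggh xuk vbsp vysq wbck myue spxt
Hunk 3: at line 3 remove [vbsp,vysq] add [hkmp,ayb] -> 8 lines: nzea ggh xuk hkmp ayb wbck myue spxt
Final line count: 8

Answer: 8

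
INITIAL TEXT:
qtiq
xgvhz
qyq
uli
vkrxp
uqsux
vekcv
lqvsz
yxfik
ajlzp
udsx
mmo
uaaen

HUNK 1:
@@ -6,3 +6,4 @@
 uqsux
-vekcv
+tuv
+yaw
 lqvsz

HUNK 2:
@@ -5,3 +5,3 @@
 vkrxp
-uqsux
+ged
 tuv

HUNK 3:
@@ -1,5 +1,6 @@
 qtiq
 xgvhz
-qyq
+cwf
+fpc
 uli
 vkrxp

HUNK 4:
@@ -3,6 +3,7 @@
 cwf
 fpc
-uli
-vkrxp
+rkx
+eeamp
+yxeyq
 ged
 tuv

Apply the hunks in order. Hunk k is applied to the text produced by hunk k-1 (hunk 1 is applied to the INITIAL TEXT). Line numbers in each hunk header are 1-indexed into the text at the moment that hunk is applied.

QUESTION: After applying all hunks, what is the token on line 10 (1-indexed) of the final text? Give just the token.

Hunk 1: at line 6 remove [vekcv] add [tuv,yaw] -> 14 lines: qtiq xgvhz qyq uli vkrxp uqsux tuv yaw lqvsz yxfik ajlzp udsx mmo uaaen
Hunk 2: at line 5 remove [uqsux] add [ged] -> 14 lines: qtiq xgvhz qyq uli vkrxp ged tuv yaw lqvsz yxfik ajlzp udsx mmo uaaen
Hunk 3: at line 1 remove [qyq] add [cwf,fpc] -> 15 lines: qtiq xgvhz cwf fpc uli vkrxp ged tuv yaw lqvsz yxfik ajlzp udsx mmo uaaen
Hunk 4: at line 3 remove [uli,vkrxp] add [rkx,eeamp,yxeyq] -> 16 lines: qtiq xgvhz cwf fpc rkx eeamp yxeyq ged tuv yaw lqvsz yxfik ajlzp udsx mmo uaaen
Final line 10: yaw

Answer: yaw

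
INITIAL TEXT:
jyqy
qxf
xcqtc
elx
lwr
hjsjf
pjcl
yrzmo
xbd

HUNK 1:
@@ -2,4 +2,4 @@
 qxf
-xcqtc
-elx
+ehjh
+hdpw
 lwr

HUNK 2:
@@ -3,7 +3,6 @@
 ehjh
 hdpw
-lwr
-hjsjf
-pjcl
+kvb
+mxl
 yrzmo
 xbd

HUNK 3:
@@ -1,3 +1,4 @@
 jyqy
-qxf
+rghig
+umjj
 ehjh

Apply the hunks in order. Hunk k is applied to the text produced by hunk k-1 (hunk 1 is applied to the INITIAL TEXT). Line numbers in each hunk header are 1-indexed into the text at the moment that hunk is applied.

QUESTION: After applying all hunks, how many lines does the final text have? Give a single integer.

Hunk 1: at line 2 remove [xcqtc,elx] add [ehjh,hdpw] -> 9 lines: jyqy qxf ehjh hdpw lwr hjsjf pjcl yrzmo xbd
Hunk 2: at line 3 remove [lwr,hjsjf,pjcl] add [kvb,mxl] -> 8 lines: jyqy qxf ehjh hdpw kvb mxl yrzmo xbd
Hunk 3: at line 1 remove [qxf] add [rghig,umjj] -> 9 lines: jyqy rghig umjj ehjh hdpw kvb mxl yrzmo xbd
Final line count: 9

Answer: 9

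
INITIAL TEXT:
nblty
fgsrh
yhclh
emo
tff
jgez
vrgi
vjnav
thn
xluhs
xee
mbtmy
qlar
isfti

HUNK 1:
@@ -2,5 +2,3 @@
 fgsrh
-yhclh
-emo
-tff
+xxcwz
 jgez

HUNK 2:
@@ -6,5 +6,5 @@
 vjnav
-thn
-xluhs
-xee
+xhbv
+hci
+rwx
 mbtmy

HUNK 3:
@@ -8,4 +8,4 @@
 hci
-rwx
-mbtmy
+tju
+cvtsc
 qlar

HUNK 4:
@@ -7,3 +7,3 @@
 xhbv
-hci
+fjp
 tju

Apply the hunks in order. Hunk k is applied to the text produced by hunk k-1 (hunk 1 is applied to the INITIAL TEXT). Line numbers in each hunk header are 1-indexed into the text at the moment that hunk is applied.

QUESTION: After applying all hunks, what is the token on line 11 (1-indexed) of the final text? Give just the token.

Answer: qlar

Derivation:
Hunk 1: at line 2 remove [yhclh,emo,tff] add [xxcwz] -> 12 lines: nblty fgsrh xxcwz jgez vrgi vjnav thn xluhs xee mbtmy qlar isfti
Hunk 2: at line 6 remove [thn,xluhs,xee] add [xhbv,hci,rwx] -> 12 lines: nblty fgsrh xxcwz jgez vrgi vjnav xhbv hci rwx mbtmy qlar isfti
Hunk 3: at line 8 remove [rwx,mbtmy] add [tju,cvtsc] -> 12 lines: nblty fgsrh xxcwz jgez vrgi vjnav xhbv hci tju cvtsc qlar isfti
Hunk 4: at line 7 remove [hci] add [fjp] -> 12 lines: nblty fgsrh xxcwz jgez vrgi vjnav xhbv fjp tju cvtsc qlar isfti
Final line 11: qlar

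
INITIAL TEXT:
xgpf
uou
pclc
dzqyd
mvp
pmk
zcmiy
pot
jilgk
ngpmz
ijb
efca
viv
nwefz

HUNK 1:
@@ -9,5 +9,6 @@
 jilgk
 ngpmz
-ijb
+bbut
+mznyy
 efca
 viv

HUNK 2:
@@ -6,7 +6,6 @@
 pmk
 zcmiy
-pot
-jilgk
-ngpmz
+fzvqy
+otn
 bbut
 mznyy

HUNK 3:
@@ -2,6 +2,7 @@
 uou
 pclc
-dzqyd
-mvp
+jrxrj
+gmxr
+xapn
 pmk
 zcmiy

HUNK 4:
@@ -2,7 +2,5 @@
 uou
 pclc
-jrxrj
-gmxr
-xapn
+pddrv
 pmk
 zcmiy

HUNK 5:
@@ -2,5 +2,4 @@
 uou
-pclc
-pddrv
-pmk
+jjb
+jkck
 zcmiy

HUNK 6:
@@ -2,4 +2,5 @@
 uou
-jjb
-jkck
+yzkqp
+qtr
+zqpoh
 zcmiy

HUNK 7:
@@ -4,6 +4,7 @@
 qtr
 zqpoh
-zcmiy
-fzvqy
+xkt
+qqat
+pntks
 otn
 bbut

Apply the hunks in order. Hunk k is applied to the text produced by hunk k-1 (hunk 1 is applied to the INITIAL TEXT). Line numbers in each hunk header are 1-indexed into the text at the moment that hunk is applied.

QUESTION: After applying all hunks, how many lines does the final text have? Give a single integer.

Answer: 14

Derivation:
Hunk 1: at line 9 remove [ijb] add [bbut,mznyy] -> 15 lines: xgpf uou pclc dzqyd mvp pmk zcmiy pot jilgk ngpmz bbut mznyy efca viv nwefz
Hunk 2: at line 6 remove [pot,jilgk,ngpmz] add [fzvqy,otn] -> 14 lines: xgpf uou pclc dzqyd mvp pmk zcmiy fzvqy otn bbut mznyy efca viv nwefz
Hunk 3: at line 2 remove [dzqyd,mvp] add [jrxrj,gmxr,xapn] -> 15 lines: xgpf uou pclc jrxrj gmxr xapn pmk zcmiy fzvqy otn bbut mznyy efca viv nwefz
Hunk 4: at line 2 remove [jrxrj,gmxr,xapn] add [pddrv] -> 13 lines: xgpf uou pclc pddrv pmk zcmiy fzvqy otn bbut mznyy efca viv nwefz
Hunk 5: at line 2 remove [pclc,pddrv,pmk] add [jjb,jkck] -> 12 lines: xgpf uou jjb jkck zcmiy fzvqy otn bbut mznyy efca viv nwefz
Hunk 6: at line 2 remove [jjb,jkck] add [yzkqp,qtr,zqpoh] -> 13 lines: xgpf uou yzkqp qtr zqpoh zcmiy fzvqy otn bbut mznyy efca viv nwefz
Hunk 7: at line 4 remove [zcmiy,fzvqy] add [xkt,qqat,pntks] -> 14 lines: xgpf uou yzkqp qtr zqpoh xkt qqat pntks otn bbut mznyy efca viv nwefz
Final line count: 14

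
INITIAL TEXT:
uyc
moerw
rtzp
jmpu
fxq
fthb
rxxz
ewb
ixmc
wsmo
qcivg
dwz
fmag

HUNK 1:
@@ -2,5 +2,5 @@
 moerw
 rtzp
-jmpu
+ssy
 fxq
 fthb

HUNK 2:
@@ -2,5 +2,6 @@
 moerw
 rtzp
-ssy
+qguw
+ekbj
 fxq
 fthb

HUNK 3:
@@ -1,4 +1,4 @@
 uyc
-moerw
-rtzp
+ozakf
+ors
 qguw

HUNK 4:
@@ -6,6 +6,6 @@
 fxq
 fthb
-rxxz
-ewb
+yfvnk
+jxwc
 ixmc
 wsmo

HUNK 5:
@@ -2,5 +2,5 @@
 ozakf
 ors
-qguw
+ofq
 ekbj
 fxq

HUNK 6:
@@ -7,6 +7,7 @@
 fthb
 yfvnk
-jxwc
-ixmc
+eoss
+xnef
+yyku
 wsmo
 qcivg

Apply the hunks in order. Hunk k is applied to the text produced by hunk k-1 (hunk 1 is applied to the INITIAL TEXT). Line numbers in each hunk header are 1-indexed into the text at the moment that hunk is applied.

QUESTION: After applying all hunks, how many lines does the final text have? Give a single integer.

Hunk 1: at line 2 remove [jmpu] add [ssy] -> 13 lines: uyc moerw rtzp ssy fxq fthb rxxz ewb ixmc wsmo qcivg dwz fmag
Hunk 2: at line 2 remove [ssy] add [qguw,ekbj] -> 14 lines: uyc moerw rtzp qguw ekbj fxq fthb rxxz ewb ixmc wsmo qcivg dwz fmag
Hunk 3: at line 1 remove [moerw,rtzp] add [ozakf,ors] -> 14 lines: uyc ozakf ors qguw ekbj fxq fthb rxxz ewb ixmc wsmo qcivg dwz fmag
Hunk 4: at line 6 remove [rxxz,ewb] add [yfvnk,jxwc] -> 14 lines: uyc ozakf ors qguw ekbj fxq fthb yfvnk jxwc ixmc wsmo qcivg dwz fmag
Hunk 5: at line 2 remove [qguw] add [ofq] -> 14 lines: uyc ozakf ors ofq ekbj fxq fthb yfvnk jxwc ixmc wsmo qcivg dwz fmag
Hunk 6: at line 7 remove [jxwc,ixmc] add [eoss,xnef,yyku] -> 15 lines: uyc ozakf ors ofq ekbj fxq fthb yfvnk eoss xnef yyku wsmo qcivg dwz fmag
Final line count: 15

Answer: 15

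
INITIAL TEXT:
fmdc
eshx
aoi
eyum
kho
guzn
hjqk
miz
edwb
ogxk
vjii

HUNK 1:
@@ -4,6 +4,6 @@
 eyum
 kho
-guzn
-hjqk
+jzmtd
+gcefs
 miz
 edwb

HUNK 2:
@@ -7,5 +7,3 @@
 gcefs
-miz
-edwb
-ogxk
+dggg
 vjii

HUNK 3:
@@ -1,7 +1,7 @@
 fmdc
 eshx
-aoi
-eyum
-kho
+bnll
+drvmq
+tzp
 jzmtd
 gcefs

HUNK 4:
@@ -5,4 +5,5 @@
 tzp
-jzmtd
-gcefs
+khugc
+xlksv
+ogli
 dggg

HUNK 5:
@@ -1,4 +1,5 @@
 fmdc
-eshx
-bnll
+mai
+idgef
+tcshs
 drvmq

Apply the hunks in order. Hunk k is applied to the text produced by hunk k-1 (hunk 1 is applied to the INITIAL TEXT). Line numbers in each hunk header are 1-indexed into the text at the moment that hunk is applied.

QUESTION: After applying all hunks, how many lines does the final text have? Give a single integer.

Answer: 11

Derivation:
Hunk 1: at line 4 remove [guzn,hjqk] add [jzmtd,gcefs] -> 11 lines: fmdc eshx aoi eyum kho jzmtd gcefs miz edwb ogxk vjii
Hunk 2: at line 7 remove [miz,edwb,ogxk] add [dggg] -> 9 lines: fmdc eshx aoi eyum kho jzmtd gcefs dggg vjii
Hunk 3: at line 1 remove [aoi,eyum,kho] add [bnll,drvmq,tzp] -> 9 lines: fmdc eshx bnll drvmq tzp jzmtd gcefs dggg vjii
Hunk 4: at line 5 remove [jzmtd,gcefs] add [khugc,xlksv,ogli] -> 10 lines: fmdc eshx bnll drvmq tzp khugc xlksv ogli dggg vjii
Hunk 5: at line 1 remove [eshx,bnll] add [mai,idgef,tcshs] -> 11 lines: fmdc mai idgef tcshs drvmq tzp khugc xlksv ogli dggg vjii
Final line count: 11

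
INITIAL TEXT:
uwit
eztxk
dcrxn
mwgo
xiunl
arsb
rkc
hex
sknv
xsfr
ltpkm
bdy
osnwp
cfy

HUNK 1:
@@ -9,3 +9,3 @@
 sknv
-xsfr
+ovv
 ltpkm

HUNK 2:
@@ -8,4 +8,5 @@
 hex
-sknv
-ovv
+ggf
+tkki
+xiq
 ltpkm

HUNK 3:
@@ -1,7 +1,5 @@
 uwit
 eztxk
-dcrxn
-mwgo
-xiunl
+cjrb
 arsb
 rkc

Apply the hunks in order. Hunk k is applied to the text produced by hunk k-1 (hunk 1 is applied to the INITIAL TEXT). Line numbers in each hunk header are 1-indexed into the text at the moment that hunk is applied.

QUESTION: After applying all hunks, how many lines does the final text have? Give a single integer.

Answer: 13

Derivation:
Hunk 1: at line 9 remove [xsfr] add [ovv] -> 14 lines: uwit eztxk dcrxn mwgo xiunl arsb rkc hex sknv ovv ltpkm bdy osnwp cfy
Hunk 2: at line 8 remove [sknv,ovv] add [ggf,tkki,xiq] -> 15 lines: uwit eztxk dcrxn mwgo xiunl arsb rkc hex ggf tkki xiq ltpkm bdy osnwp cfy
Hunk 3: at line 1 remove [dcrxn,mwgo,xiunl] add [cjrb] -> 13 lines: uwit eztxk cjrb arsb rkc hex ggf tkki xiq ltpkm bdy osnwp cfy
Final line count: 13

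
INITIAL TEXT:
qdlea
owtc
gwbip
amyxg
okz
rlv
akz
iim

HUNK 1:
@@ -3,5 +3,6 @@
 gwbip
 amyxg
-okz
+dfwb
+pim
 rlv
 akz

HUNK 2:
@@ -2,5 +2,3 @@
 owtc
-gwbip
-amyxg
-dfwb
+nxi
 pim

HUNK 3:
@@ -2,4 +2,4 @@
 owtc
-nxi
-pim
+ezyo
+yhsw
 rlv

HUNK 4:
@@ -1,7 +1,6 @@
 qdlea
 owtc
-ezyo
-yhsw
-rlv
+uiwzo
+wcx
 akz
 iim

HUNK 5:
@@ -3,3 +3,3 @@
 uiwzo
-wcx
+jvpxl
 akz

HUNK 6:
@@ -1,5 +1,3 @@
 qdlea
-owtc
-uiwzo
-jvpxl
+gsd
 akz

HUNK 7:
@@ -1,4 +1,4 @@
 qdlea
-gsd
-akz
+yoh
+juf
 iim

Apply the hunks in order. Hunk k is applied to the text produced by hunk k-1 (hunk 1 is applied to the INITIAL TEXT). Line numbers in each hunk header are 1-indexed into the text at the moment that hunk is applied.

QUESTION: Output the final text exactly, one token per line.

Hunk 1: at line 3 remove [okz] add [dfwb,pim] -> 9 lines: qdlea owtc gwbip amyxg dfwb pim rlv akz iim
Hunk 2: at line 2 remove [gwbip,amyxg,dfwb] add [nxi] -> 7 lines: qdlea owtc nxi pim rlv akz iim
Hunk 3: at line 2 remove [nxi,pim] add [ezyo,yhsw] -> 7 lines: qdlea owtc ezyo yhsw rlv akz iim
Hunk 4: at line 1 remove [ezyo,yhsw,rlv] add [uiwzo,wcx] -> 6 lines: qdlea owtc uiwzo wcx akz iim
Hunk 5: at line 3 remove [wcx] add [jvpxl] -> 6 lines: qdlea owtc uiwzo jvpxl akz iim
Hunk 6: at line 1 remove [owtc,uiwzo,jvpxl] add [gsd] -> 4 lines: qdlea gsd akz iim
Hunk 7: at line 1 remove [gsd,akz] add [yoh,juf] -> 4 lines: qdlea yoh juf iim

Answer: qdlea
yoh
juf
iim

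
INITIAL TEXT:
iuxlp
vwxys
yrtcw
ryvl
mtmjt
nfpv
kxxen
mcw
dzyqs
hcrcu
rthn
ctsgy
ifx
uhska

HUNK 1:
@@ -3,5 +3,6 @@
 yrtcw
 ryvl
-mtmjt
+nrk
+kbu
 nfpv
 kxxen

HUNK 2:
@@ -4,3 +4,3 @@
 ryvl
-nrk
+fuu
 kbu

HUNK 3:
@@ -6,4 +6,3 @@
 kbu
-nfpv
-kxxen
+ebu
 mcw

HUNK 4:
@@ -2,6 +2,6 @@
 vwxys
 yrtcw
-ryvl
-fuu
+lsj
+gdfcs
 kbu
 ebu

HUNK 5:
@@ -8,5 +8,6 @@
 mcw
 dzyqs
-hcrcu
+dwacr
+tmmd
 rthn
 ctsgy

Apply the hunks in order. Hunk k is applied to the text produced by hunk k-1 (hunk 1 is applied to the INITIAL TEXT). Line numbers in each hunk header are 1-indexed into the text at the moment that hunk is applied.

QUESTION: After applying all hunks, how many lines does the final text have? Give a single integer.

Answer: 15

Derivation:
Hunk 1: at line 3 remove [mtmjt] add [nrk,kbu] -> 15 lines: iuxlp vwxys yrtcw ryvl nrk kbu nfpv kxxen mcw dzyqs hcrcu rthn ctsgy ifx uhska
Hunk 2: at line 4 remove [nrk] add [fuu] -> 15 lines: iuxlp vwxys yrtcw ryvl fuu kbu nfpv kxxen mcw dzyqs hcrcu rthn ctsgy ifx uhska
Hunk 3: at line 6 remove [nfpv,kxxen] add [ebu] -> 14 lines: iuxlp vwxys yrtcw ryvl fuu kbu ebu mcw dzyqs hcrcu rthn ctsgy ifx uhska
Hunk 4: at line 2 remove [ryvl,fuu] add [lsj,gdfcs] -> 14 lines: iuxlp vwxys yrtcw lsj gdfcs kbu ebu mcw dzyqs hcrcu rthn ctsgy ifx uhska
Hunk 5: at line 8 remove [hcrcu] add [dwacr,tmmd] -> 15 lines: iuxlp vwxys yrtcw lsj gdfcs kbu ebu mcw dzyqs dwacr tmmd rthn ctsgy ifx uhska
Final line count: 15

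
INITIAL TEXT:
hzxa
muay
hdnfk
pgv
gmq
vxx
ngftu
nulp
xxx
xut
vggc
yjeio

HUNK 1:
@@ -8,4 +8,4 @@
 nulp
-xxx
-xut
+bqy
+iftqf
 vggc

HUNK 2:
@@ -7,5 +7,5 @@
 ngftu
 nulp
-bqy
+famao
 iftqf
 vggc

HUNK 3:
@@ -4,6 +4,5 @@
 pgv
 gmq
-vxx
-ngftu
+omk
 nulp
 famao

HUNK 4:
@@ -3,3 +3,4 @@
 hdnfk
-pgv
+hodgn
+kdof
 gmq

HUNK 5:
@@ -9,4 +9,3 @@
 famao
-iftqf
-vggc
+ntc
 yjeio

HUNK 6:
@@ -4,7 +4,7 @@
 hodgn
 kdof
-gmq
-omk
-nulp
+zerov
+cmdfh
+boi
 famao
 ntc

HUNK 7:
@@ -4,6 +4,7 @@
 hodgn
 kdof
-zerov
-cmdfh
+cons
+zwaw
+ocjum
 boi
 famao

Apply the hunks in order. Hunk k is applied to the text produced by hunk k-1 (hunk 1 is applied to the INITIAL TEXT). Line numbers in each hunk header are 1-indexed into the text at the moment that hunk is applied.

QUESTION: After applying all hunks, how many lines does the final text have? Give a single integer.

Answer: 12

Derivation:
Hunk 1: at line 8 remove [xxx,xut] add [bqy,iftqf] -> 12 lines: hzxa muay hdnfk pgv gmq vxx ngftu nulp bqy iftqf vggc yjeio
Hunk 2: at line 7 remove [bqy] add [famao] -> 12 lines: hzxa muay hdnfk pgv gmq vxx ngftu nulp famao iftqf vggc yjeio
Hunk 3: at line 4 remove [vxx,ngftu] add [omk] -> 11 lines: hzxa muay hdnfk pgv gmq omk nulp famao iftqf vggc yjeio
Hunk 4: at line 3 remove [pgv] add [hodgn,kdof] -> 12 lines: hzxa muay hdnfk hodgn kdof gmq omk nulp famao iftqf vggc yjeio
Hunk 5: at line 9 remove [iftqf,vggc] add [ntc] -> 11 lines: hzxa muay hdnfk hodgn kdof gmq omk nulp famao ntc yjeio
Hunk 6: at line 4 remove [gmq,omk,nulp] add [zerov,cmdfh,boi] -> 11 lines: hzxa muay hdnfk hodgn kdof zerov cmdfh boi famao ntc yjeio
Hunk 7: at line 4 remove [zerov,cmdfh] add [cons,zwaw,ocjum] -> 12 lines: hzxa muay hdnfk hodgn kdof cons zwaw ocjum boi famao ntc yjeio
Final line count: 12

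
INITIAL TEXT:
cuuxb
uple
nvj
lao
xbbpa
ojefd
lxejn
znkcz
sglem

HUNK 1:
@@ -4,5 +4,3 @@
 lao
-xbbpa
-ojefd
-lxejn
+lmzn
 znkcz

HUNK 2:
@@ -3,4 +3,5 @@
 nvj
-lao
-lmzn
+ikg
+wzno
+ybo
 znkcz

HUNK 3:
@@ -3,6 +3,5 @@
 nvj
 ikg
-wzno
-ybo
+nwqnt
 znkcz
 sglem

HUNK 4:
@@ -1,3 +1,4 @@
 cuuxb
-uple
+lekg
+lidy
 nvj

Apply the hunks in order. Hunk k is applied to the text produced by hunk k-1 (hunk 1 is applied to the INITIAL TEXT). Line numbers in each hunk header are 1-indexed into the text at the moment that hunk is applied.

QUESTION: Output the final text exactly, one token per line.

Hunk 1: at line 4 remove [xbbpa,ojefd,lxejn] add [lmzn] -> 7 lines: cuuxb uple nvj lao lmzn znkcz sglem
Hunk 2: at line 3 remove [lao,lmzn] add [ikg,wzno,ybo] -> 8 lines: cuuxb uple nvj ikg wzno ybo znkcz sglem
Hunk 3: at line 3 remove [wzno,ybo] add [nwqnt] -> 7 lines: cuuxb uple nvj ikg nwqnt znkcz sglem
Hunk 4: at line 1 remove [uple] add [lekg,lidy] -> 8 lines: cuuxb lekg lidy nvj ikg nwqnt znkcz sglem

Answer: cuuxb
lekg
lidy
nvj
ikg
nwqnt
znkcz
sglem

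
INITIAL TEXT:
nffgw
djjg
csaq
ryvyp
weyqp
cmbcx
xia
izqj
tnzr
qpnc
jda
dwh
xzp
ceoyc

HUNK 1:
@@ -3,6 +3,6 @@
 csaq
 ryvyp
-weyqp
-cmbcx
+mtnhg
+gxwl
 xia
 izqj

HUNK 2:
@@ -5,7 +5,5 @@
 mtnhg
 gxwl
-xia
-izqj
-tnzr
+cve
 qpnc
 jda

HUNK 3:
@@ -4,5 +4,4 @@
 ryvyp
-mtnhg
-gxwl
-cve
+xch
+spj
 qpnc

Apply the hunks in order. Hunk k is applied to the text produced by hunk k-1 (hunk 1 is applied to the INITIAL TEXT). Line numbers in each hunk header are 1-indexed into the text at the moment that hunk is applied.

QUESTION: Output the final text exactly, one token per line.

Answer: nffgw
djjg
csaq
ryvyp
xch
spj
qpnc
jda
dwh
xzp
ceoyc

Derivation:
Hunk 1: at line 3 remove [weyqp,cmbcx] add [mtnhg,gxwl] -> 14 lines: nffgw djjg csaq ryvyp mtnhg gxwl xia izqj tnzr qpnc jda dwh xzp ceoyc
Hunk 2: at line 5 remove [xia,izqj,tnzr] add [cve] -> 12 lines: nffgw djjg csaq ryvyp mtnhg gxwl cve qpnc jda dwh xzp ceoyc
Hunk 3: at line 4 remove [mtnhg,gxwl,cve] add [xch,spj] -> 11 lines: nffgw djjg csaq ryvyp xch spj qpnc jda dwh xzp ceoyc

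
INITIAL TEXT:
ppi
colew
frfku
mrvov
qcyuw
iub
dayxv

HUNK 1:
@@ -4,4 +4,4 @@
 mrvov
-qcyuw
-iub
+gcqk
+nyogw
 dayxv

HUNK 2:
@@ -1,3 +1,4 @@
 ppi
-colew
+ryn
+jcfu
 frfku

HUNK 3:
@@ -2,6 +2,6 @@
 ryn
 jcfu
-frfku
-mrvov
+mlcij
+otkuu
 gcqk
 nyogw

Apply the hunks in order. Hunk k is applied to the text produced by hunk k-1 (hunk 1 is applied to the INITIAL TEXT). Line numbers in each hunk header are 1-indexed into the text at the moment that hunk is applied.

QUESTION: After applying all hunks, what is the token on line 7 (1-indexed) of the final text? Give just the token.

Answer: nyogw

Derivation:
Hunk 1: at line 4 remove [qcyuw,iub] add [gcqk,nyogw] -> 7 lines: ppi colew frfku mrvov gcqk nyogw dayxv
Hunk 2: at line 1 remove [colew] add [ryn,jcfu] -> 8 lines: ppi ryn jcfu frfku mrvov gcqk nyogw dayxv
Hunk 3: at line 2 remove [frfku,mrvov] add [mlcij,otkuu] -> 8 lines: ppi ryn jcfu mlcij otkuu gcqk nyogw dayxv
Final line 7: nyogw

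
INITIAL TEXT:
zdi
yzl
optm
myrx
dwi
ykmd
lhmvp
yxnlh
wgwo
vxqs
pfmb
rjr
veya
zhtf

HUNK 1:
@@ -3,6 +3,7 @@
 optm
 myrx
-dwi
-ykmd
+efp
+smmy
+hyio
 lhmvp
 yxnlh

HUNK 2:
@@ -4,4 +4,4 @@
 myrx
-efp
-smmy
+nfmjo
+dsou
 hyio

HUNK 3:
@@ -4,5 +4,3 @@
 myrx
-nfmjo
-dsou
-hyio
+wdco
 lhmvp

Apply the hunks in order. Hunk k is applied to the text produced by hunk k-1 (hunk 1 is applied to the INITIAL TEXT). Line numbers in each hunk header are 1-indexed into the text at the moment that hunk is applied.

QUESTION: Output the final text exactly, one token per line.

Answer: zdi
yzl
optm
myrx
wdco
lhmvp
yxnlh
wgwo
vxqs
pfmb
rjr
veya
zhtf

Derivation:
Hunk 1: at line 3 remove [dwi,ykmd] add [efp,smmy,hyio] -> 15 lines: zdi yzl optm myrx efp smmy hyio lhmvp yxnlh wgwo vxqs pfmb rjr veya zhtf
Hunk 2: at line 4 remove [efp,smmy] add [nfmjo,dsou] -> 15 lines: zdi yzl optm myrx nfmjo dsou hyio lhmvp yxnlh wgwo vxqs pfmb rjr veya zhtf
Hunk 3: at line 4 remove [nfmjo,dsou,hyio] add [wdco] -> 13 lines: zdi yzl optm myrx wdco lhmvp yxnlh wgwo vxqs pfmb rjr veya zhtf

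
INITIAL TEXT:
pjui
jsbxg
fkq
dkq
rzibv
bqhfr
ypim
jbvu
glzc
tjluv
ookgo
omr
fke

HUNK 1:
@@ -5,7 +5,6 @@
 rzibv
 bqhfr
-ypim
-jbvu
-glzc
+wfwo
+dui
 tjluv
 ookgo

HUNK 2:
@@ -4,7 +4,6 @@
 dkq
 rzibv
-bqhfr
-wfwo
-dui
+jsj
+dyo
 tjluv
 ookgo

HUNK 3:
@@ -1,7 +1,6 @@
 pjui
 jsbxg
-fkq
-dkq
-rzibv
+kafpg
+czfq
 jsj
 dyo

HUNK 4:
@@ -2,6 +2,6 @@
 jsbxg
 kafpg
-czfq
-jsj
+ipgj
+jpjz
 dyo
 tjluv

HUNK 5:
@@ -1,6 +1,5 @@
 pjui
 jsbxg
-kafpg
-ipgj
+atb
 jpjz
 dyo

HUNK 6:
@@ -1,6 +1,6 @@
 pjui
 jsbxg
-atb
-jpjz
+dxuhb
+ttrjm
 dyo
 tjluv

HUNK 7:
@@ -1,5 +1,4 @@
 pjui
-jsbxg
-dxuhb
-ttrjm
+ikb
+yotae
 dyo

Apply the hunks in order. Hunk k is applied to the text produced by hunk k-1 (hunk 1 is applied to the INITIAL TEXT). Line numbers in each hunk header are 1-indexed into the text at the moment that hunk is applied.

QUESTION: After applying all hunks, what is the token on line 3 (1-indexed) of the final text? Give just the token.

Answer: yotae

Derivation:
Hunk 1: at line 5 remove [ypim,jbvu,glzc] add [wfwo,dui] -> 12 lines: pjui jsbxg fkq dkq rzibv bqhfr wfwo dui tjluv ookgo omr fke
Hunk 2: at line 4 remove [bqhfr,wfwo,dui] add [jsj,dyo] -> 11 lines: pjui jsbxg fkq dkq rzibv jsj dyo tjluv ookgo omr fke
Hunk 3: at line 1 remove [fkq,dkq,rzibv] add [kafpg,czfq] -> 10 lines: pjui jsbxg kafpg czfq jsj dyo tjluv ookgo omr fke
Hunk 4: at line 2 remove [czfq,jsj] add [ipgj,jpjz] -> 10 lines: pjui jsbxg kafpg ipgj jpjz dyo tjluv ookgo omr fke
Hunk 5: at line 1 remove [kafpg,ipgj] add [atb] -> 9 lines: pjui jsbxg atb jpjz dyo tjluv ookgo omr fke
Hunk 6: at line 1 remove [atb,jpjz] add [dxuhb,ttrjm] -> 9 lines: pjui jsbxg dxuhb ttrjm dyo tjluv ookgo omr fke
Hunk 7: at line 1 remove [jsbxg,dxuhb,ttrjm] add [ikb,yotae] -> 8 lines: pjui ikb yotae dyo tjluv ookgo omr fke
Final line 3: yotae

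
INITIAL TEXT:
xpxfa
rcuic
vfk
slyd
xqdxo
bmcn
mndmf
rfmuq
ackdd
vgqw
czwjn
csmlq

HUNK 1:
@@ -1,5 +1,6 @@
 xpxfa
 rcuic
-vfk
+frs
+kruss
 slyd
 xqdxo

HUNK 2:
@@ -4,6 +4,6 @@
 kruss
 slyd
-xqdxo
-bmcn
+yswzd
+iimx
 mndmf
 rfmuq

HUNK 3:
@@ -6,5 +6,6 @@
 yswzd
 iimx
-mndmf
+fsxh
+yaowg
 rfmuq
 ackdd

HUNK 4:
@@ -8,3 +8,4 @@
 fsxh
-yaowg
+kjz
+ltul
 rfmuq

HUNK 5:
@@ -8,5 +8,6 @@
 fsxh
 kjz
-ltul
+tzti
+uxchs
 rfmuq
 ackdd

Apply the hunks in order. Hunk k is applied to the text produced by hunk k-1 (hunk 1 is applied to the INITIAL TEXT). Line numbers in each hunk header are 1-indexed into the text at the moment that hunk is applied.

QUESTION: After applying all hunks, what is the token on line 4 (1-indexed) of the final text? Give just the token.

Answer: kruss

Derivation:
Hunk 1: at line 1 remove [vfk] add [frs,kruss] -> 13 lines: xpxfa rcuic frs kruss slyd xqdxo bmcn mndmf rfmuq ackdd vgqw czwjn csmlq
Hunk 2: at line 4 remove [xqdxo,bmcn] add [yswzd,iimx] -> 13 lines: xpxfa rcuic frs kruss slyd yswzd iimx mndmf rfmuq ackdd vgqw czwjn csmlq
Hunk 3: at line 6 remove [mndmf] add [fsxh,yaowg] -> 14 lines: xpxfa rcuic frs kruss slyd yswzd iimx fsxh yaowg rfmuq ackdd vgqw czwjn csmlq
Hunk 4: at line 8 remove [yaowg] add [kjz,ltul] -> 15 lines: xpxfa rcuic frs kruss slyd yswzd iimx fsxh kjz ltul rfmuq ackdd vgqw czwjn csmlq
Hunk 5: at line 8 remove [ltul] add [tzti,uxchs] -> 16 lines: xpxfa rcuic frs kruss slyd yswzd iimx fsxh kjz tzti uxchs rfmuq ackdd vgqw czwjn csmlq
Final line 4: kruss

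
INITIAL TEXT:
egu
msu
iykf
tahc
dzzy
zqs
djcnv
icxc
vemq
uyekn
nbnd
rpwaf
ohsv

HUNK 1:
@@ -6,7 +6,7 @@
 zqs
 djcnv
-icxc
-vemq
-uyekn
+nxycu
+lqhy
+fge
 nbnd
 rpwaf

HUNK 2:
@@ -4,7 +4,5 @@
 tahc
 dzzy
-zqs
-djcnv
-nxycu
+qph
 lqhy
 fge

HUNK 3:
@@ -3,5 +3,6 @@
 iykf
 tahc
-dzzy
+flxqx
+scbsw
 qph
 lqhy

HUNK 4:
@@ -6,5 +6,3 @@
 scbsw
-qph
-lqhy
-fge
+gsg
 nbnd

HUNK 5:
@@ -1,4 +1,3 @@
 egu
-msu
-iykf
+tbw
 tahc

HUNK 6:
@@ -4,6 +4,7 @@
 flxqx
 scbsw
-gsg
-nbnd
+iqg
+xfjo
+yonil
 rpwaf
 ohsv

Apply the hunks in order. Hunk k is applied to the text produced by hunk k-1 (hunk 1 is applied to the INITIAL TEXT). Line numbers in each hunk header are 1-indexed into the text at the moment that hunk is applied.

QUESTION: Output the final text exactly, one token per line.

Hunk 1: at line 6 remove [icxc,vemq,uyekn] add [nxycu,lqhy,fge] -> 13 lines: egu msu iykf tahc dzzy zqs djcnv nxycu lqhy fge nbnd rpwaf ohsv
Hunk 2: at line 4 remove [zqs,djcnv,nxycu] add [qph] -> 11 lines: egu msu iykf tahc dzzy qph lqhy fge nbnd rpwaf ohsv
Hunk 3: at line 3 remove [dzzy] add [flxqx,scbsw] -> 12 lines: egu msu iykf tahc flxqx scbsw qph lqhy fge nbnd rpwaf ohsv
Hunk 4: at line 6 remove [qph,lqhy,fge] add [gsg] -> 10 lines: egu msu iykf tahc flxqx scbsw gsg nbnd rpwaf ohsv
Hunk 5: at line 1 remove [msu,iykf] add [tbw] -> 9 lines: egu tbw tahc flxqx scbsw gsg nbnd rpwaf ohsv
Hunk 6: at line 4 remove [gsg,nbnd] add [iqg,xfjo,yonil] -> 10 lines: egu tbw tahc flxqx scbsw iqg xfjo yonil rpwaf ohsv

Answer: egu
tbw
tahc
flxqx
scbsw
iqg
xfjo
yonil
rpwaf
ohsv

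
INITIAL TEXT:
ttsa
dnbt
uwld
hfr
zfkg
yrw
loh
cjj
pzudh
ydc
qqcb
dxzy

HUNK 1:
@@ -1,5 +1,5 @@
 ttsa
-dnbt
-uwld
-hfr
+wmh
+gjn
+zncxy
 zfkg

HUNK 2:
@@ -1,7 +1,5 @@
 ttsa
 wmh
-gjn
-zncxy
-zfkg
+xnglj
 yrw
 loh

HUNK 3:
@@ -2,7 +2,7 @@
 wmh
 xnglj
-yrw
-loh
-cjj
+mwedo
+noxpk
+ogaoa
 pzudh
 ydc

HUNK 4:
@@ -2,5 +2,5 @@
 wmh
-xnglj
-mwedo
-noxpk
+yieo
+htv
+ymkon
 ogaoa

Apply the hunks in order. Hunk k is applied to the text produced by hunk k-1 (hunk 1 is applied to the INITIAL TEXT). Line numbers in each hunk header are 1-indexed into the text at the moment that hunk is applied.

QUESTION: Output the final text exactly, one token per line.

Hunk 1: at line 1 remove [dnbt,uwld,hfr] add [wmh,gjn,zncxy] -> 12 lines: ttsa wmh gjn zncxy zfkg yrw loh cjj pzudh ydc qqcb dxzy
Hunk 2: at line 1 remove [gjn,zncxy,zfkg] add [xnglj] -> 10 lines: ttsa wmh xnglj yrw loh cjj pzudh ydc qqcb dxzy
Hunk 3: at line 2 remove [yrw,loh,cjj] add [mwedo,noxpk,ogaoa] -> 10 lines: ttsa wmh xnglj mwedo noxpk ogaoa pzudh ydc qqcb dxzy
Hunk 4: at line 2 remove [xnglj,mwedo,noxpk] add [yieo,htv,ymkon] -> 10 lines: ttsa wmh yieo htv ymkon ogaoa pzudh ydc qqcb dxzy

Answer: ttsa
wmh
yieo
htv
ymkon
ogaoa
pzudh
ydc
qqcb
dxzy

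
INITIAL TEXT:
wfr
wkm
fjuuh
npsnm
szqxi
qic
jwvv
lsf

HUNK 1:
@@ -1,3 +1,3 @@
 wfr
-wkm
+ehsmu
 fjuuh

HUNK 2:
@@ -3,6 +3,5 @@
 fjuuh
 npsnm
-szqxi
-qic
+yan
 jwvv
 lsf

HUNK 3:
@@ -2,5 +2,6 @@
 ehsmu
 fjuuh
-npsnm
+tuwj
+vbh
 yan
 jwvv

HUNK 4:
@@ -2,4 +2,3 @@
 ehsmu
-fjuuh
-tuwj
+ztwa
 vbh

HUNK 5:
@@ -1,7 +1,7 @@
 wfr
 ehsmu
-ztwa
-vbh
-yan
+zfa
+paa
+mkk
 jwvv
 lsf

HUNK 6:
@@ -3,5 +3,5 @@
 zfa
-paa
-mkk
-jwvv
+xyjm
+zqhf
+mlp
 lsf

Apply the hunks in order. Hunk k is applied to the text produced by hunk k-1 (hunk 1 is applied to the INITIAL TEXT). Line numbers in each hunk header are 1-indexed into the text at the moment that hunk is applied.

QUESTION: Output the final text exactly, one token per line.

Hunk 1: at line 1 remove [wkm] add [ehsmu] -> 8 lines: wfr ehsmu fjuuh npsnm szqxi qic jwvv lsf
Hunk 2: at line 3 remove [szqxi,qic] add [yan] -> 7 lines: wfr ehsmu fjuuh npsnm yan jwvv lsf
Hunk 3: at line 2 remove [npsnm] add [tuwj,vbh] -> 8 lines: wfr ehsmu fjuuh tuwj vbh yan jwvv lsf
Hunk 4: at line 2 remove [fjuuh,tuwj] add [ztwa] -> 7 lines: wfr ehsmu ztwa vbh yan jwvv lsf
Hunk 5: at line 1 remove [ztwa,vbh,yan] add [zfa,paa,mkk] -> 7 lines: wfr ehsmu zfa paa mkk jwvv lsf
Hunk 6: at line 3 remove [paa,mkk,jwvv] add [xyjm,zqhf,mlp] -> 7 lines: wfr ehsmu zfa xyjm zqhf mlp lsf

Answer: wfr
ehsmu
zfa
xyjm
zqhf
mlp
lsf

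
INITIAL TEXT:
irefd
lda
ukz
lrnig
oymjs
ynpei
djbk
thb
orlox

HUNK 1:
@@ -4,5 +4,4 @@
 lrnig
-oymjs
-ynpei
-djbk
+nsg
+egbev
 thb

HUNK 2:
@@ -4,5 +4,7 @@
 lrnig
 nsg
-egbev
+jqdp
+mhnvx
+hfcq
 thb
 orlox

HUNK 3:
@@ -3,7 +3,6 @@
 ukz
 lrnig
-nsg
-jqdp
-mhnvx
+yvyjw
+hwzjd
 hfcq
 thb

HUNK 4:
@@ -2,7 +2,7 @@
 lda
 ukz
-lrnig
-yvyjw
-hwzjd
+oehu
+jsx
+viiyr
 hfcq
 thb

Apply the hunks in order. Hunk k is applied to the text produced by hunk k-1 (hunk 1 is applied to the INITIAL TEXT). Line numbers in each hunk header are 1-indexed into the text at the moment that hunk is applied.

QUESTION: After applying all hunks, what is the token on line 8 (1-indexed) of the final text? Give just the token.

Hunk 1: at line 4 remove [oymjs,ynpei,djbk] add [nsg,egbev] -> 8 lines: irefd lda ukz lrnig nsg egbev thb orlox
Hunk 2: at line 4 remove [egbev] add [jqdp,mhnvx,hfcq] -> 10 lines: irefd lda ukz lrnig nsg jqdp mhnvx hfcq thb orlox
Hunk 3: at line 3 remove [nsg,jqdp,mhnvx] add [yvyjw,hwzjd] -> 9 lines: irefd lda ukz lrnig yvyjw hwzjd hfcq thb orlox
Hunk 4: at line 2 remove [lrnig,yvyjw,hwzjd] add [oehu,jsx,viiyr] -> 9 lines: irefd lda ukz oehu jsx viiyr hfcq thb orlox
Final line 8: thb

Answer: thb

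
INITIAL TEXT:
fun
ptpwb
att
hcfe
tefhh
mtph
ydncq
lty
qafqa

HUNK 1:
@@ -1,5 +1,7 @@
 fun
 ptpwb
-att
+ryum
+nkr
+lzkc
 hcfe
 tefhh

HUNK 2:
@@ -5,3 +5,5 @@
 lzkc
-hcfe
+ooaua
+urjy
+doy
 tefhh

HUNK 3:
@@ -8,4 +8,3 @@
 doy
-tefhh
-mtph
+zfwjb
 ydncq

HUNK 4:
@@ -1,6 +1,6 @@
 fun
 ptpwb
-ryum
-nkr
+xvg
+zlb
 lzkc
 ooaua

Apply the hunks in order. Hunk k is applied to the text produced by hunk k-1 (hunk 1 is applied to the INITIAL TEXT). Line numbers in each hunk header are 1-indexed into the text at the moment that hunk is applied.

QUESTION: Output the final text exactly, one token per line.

Answer: fun
ptpwb
xvg
zlb
lzkc
ooaua
urjy
doy
zfwjb
ydncq
lty
qafqa

Derivation:
Hunk 1: at line 1 remove [att] add [ryum,nkr,lzkc] -> 11 lines: fun ptpwb ryum nkr lzkc hcfe tefhh mtph ydncq lty qafqa
Hunk 2: at line 5 remove [hcfe] add [ooaua,urjy,doy] -> 13 lines: fun ptpwb ryum nkr lzkc ooaua urjy doy tefhh mtph ydncq lty qafqa
Hunk 3: at line 8 remove [tefhh,mtph] add [zfwjb] -> 12 lines: fun ptpwb ryum nkr lzkc ooaua urjy doy zfwjb ydncq lty qafqa
Hunk 4: at line 1 remove [ryum,nkr] add [xvg,zlb] -> 12 lines: fun ptpwb xvg zlb lzkc ooaua urjy doy zfwjb ydncq lty qafqa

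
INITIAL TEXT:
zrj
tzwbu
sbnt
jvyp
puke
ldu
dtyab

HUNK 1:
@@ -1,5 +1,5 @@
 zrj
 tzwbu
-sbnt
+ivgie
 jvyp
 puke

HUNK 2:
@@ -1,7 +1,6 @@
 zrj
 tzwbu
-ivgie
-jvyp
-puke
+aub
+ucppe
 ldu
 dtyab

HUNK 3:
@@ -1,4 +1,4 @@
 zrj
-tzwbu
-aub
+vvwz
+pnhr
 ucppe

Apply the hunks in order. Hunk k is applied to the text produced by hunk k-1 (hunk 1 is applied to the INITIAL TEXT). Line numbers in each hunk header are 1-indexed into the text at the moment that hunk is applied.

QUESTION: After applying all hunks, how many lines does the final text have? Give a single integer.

Answer: 6

Derivation:
Hunk 1: at line 1 remove [sbnt] add [ivgie] -> 7 lines: zrj tzwbu ivgie jvyp puke ldu dtyab
Hunk 2: at line 1 remove [ivgie,jvyp,puke] add [aub,ucppe] -> 6 lines: zrj tzwbu aub ucppe ldu dtyab
Hunk 3: at line 1 remove [tzwbu,aub] add [vvwz,pnhr] -> 6 lines: zrj vvwz pnhr ucppe ldu dtyab
Final line count: 6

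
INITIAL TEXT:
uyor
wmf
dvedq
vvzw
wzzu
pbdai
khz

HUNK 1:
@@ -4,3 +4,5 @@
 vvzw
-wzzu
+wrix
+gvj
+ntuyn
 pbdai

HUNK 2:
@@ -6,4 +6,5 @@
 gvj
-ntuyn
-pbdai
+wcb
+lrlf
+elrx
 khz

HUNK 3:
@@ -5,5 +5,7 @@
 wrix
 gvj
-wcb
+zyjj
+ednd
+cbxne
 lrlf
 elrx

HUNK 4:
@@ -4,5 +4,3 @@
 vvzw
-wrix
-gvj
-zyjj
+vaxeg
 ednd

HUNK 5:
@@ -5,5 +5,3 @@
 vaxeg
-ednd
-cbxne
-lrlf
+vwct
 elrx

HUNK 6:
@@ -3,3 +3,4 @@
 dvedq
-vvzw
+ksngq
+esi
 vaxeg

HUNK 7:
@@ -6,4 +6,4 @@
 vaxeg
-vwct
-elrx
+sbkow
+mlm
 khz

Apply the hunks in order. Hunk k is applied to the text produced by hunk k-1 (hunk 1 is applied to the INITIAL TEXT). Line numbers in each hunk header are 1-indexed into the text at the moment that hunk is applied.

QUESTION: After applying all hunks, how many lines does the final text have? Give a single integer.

Answer: 9

Derivation:
Hunk 1: at line 4 remove [wzzu] add [wrix,gvj,ntuyn] -> 9 lines: uyor wmf dvedq vvzw wrix gvj ntuyn pbdai khz
Hunk 2: at line 6 remove [ntuyn,pbdai] add [wcb,lrlf,elrx] -> 10 lines: uyor wmf dvedq vvzw wrix gvj wcb lrlf elrx khz
Hunk 3: at line 5 remove [wcb] add [zyjj,ednd,cbxne] -> 12 lines: uyor wmf dvedq vvzw wrix gvj zyjj ednd cbxne lrlf elrx khz
Hunk 4: at line 4 remove [wrix,gvj,zyjj] add [vaxeg] -> 10 lines: uyor wmf dvedq vvzw vaxeg ednd cbxne lrlf elrx khz
Hunk 5: at line 5 remove [ednd,cbxne,lrlf] add [vwct] -> 8 lines: uyor wmf dvedq vvzw vaxeg vwct elrx khz
Hunk 6: at line 3 remove [vvzw] add [ksngq,esi] -> 9 lines: uyor wmf dvedq ksngq esi vaxeg vwct elrx khz
Hunk 7: at line 6 remove [vwct,elrx] add [sbkow,mlm] -> 9 lines: uyor wmf dvedq ksngq esi vaxeg sbkow mlm khz
Final line count: 9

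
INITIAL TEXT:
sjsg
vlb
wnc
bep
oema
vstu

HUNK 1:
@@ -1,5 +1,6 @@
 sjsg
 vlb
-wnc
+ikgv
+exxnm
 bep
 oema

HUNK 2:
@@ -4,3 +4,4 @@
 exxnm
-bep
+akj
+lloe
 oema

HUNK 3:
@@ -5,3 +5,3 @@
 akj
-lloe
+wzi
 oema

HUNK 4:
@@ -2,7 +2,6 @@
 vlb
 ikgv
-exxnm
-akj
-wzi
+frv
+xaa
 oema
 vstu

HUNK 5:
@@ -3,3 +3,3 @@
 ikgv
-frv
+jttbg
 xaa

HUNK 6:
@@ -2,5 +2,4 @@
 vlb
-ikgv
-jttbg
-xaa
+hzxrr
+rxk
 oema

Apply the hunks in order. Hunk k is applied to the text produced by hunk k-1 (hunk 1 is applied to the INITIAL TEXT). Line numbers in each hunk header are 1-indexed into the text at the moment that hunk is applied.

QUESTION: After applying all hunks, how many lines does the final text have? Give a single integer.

Answer: 6

Derivation:
Hunk 1: at line 1 remove [wnc] add [ikgv,exxnm] -> 7 lines: sjsg vlb ikgv exxnm bep oema vstu
Hunk 2: at line 4 remove [bep] add [akj,lloe] -> 8 lines: sjsg vlb ikgv exxnm akj lloe oema vstu
Hunk 3: at line 5 remove [lloe] add [wzi] -> 8 lines: sjsg vlb ikgv exxnm akj wzi oema vstu
Hunk 4: at line 2 remove [exxnm,akj,wzi] add [frv,xaa] -> 7 lines: sjsg vlb ikgv frv xaa oema vstu
Hunk 5: at line 3 remove [frv] add [jttbg] -> 7 lines: sjsg vlb ikgv jttbg xaa oema vstu
Hunk 6: at line 2 remove [ikgv,jttbg,xaa] add [hzxrr,rxk] -> 6 lines: sjsg vlb hzxrr rxk oema vstu
Final line count: 6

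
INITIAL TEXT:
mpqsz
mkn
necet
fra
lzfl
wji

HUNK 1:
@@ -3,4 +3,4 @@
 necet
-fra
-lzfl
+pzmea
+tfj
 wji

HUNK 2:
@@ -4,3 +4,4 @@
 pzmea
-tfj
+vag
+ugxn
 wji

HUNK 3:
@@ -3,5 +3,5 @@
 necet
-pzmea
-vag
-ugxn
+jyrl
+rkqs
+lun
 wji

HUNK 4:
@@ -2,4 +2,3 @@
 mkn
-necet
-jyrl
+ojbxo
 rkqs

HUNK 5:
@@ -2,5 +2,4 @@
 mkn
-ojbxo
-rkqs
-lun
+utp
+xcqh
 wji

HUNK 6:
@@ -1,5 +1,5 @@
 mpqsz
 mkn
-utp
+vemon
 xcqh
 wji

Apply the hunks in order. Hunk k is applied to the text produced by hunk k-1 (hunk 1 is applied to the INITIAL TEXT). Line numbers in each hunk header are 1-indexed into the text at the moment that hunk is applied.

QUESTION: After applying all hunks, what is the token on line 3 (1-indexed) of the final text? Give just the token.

Hunk 1: at line 3 remove [fra,lzfl] add [pzmea,tfj] -> 6 lines: mpqsz mkn necet pzmea tfj wji
Hunk 2: at line 4 remove [tfj] add [vag,ugxn] -> 7 lines: mpqsz mkn necet pzmea vag ugxn wji
Hunk 3: at line 3 remove [pzmea,vag,ugxn] add [jyrl,rkqs,lun] -> 7 lines: mpqsz mkn necet jyrl rkqs lun wji
Hunk 4: at line 2 remove [necet,jyrl] add [ojbxo] -> 6 lines: mpqsz mkn ojbxo rkqs lun wji
Hunk 5: at line 2 remove [ojbxo,rkqs,lun] add [utp,xcqh] -> 5 lines: mpqsz mkn utp xcqh wji
Hunk 6: at line 1 remove [utp] add [vemon] -> 5 lines: mpqsz mkn vemon xcqh wji
Final line 3: vemon

Answer: vemon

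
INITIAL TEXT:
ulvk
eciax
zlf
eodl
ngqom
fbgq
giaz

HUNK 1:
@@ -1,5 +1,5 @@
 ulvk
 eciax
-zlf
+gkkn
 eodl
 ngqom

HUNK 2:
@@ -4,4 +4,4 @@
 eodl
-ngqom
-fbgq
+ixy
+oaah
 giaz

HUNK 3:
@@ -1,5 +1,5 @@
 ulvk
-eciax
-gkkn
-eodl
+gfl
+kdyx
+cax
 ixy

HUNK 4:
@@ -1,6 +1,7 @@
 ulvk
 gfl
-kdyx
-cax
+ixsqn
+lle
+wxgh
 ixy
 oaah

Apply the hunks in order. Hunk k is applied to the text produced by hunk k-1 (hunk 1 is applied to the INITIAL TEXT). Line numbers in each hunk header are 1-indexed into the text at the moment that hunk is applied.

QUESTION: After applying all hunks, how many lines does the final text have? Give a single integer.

Answer: 8

Derivation:
Hunk 1: at line 1 remove [zlf] add [gkkn] -> 7 lines: ulvk eciax gkkn eodl ngqom fbgq giaz
Hunk 2: at line 4 remove [ngqom,fbgq] add [ixy,oaah] -> 7 lines: ulvk eciax gkkn eodl ixy oaah giaz
Hunk 3: at line 1 remove [eciax,gkkn,eodl] add [gfl,kdyx,cax] -> 7 lines: ulvk gfl kdyx cax ixy oaah giaz
Hunk 4: at line 1 remove [kdyx,cax] add [ixsqn,lle,wxgh] -> 8 lines: ulvk gfl ixsqn lle wxgh ixy oaah giaz
Final line count: 8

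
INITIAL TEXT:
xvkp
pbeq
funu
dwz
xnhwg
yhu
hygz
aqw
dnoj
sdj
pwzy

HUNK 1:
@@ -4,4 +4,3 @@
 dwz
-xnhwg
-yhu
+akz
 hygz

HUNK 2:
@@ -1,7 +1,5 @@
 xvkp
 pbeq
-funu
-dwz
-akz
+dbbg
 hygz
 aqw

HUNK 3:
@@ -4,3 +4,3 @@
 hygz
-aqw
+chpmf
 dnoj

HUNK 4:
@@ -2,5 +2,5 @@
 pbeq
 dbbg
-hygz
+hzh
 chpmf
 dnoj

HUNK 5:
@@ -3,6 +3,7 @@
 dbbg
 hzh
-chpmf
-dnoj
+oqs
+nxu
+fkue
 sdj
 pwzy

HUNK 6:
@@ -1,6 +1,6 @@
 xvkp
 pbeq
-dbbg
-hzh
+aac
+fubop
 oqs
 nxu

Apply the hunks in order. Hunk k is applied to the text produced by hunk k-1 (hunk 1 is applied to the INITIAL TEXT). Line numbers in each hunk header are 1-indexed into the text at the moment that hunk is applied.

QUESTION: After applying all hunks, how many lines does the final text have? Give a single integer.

Hunk 1: at line 4 remove [xnhwg,yhu] add [akz] -> 10 lines: xvkp pbeq funu dwz akz hygz aqw dnoj sdj pwzy
Hunk 2: at line 1 remove [funu,dwz,akz] add [dbbg] -> 8 lines: xvkp pbeq dbbg hygz aqw dnoj sdj pwzy
Hunk 3: at line 4 remove [aqw] add [chpmf] -> 8 lines: xvkp pbeq dbbg hygz chpmf dnoj sdj pwzy
Hunk 4: at line 2 remove [hygz] add [hzh] -> 8 lines: xvkp pbeq dbbg hzh chpmf dnoj sdj pwzy
Hunk 5: at line 3 remove [chpmf,dnoj] add [oqs,nxu,fkue] -> 9 lines: xvkp pbeq dbbg hzh oqs nxu fkue sdj pwzy
Hunk 6: at line 1 remove [dbbg,hzh] add [aac,fubop] -> 9 lines: xvkp pbeq aac fubop oqs nxu fkue sdj pwzy
Final line count: 9

Answer: 9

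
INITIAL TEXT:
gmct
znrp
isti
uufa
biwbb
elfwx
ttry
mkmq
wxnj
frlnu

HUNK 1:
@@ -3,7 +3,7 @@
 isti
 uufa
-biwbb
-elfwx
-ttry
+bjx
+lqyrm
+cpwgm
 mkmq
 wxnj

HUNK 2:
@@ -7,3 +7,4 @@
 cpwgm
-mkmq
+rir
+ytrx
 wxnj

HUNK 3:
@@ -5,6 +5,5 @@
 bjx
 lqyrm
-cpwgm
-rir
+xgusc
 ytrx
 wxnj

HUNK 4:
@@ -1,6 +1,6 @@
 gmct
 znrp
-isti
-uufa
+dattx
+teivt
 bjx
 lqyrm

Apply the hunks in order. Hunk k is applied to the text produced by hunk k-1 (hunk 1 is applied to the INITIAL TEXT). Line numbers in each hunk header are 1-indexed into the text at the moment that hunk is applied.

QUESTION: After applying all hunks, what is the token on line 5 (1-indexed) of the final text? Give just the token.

Hunk 1: at line 3 remove [biwbb,elfwx,ttry] add [bjx,lqyrm,cpwgm] -> 10 lines: gmct znrp isti uufa bjx lqyrm cpwgm mkmq wxnj frlnu
Hunk 2: at line 7 remove [mkmq] add [rir,ytrx] -> 11 lines: gmct znrp isti uufa bjx lqyrm cpwgm rir ytrx wxnj frlnu
Hunk 3: at line 5 remove [cpwgm,rir] add [xgusc] -> 10 lines: gmct znrp isti uufa bjx lqyrm xgusc ytrx wxnj frlnu
Hunk 4: at line 1 remove [isti,uufa] add [dattx,teivt] -> 10 lines: gmct znrp dattx teivt bjx lqyrm xgusc ytrx wxnj frlnu
Final line 5: bjx

Answer: bjx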